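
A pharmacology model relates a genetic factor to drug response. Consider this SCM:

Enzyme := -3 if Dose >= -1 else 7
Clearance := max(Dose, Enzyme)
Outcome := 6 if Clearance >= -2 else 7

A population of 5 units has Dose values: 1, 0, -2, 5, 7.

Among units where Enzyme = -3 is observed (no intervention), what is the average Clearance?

Observing Enzyme=-3 restricts to units where Enzyme's equation naturally yields -3: Dose ∈ {1, 0, 5, 7}. In that subpopulation Clearance = 1, 0, 5, 7, mean 3.25.

3.25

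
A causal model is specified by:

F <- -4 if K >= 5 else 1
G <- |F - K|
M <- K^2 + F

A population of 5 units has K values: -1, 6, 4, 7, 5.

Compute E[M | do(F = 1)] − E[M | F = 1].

16.9

Under do(F=1), F's equation is replaced by F=1 for every unit. Per-unit M: 2, 37, 17, 50, 26. Mean = 26.4.
Conditioning on F=1 selects the 2 unit(s) with K ∈ {-1, 4}. Their M values: 2, 17. Mean = 9.5.
Difference = 26.4 − 9.5 = 16.9.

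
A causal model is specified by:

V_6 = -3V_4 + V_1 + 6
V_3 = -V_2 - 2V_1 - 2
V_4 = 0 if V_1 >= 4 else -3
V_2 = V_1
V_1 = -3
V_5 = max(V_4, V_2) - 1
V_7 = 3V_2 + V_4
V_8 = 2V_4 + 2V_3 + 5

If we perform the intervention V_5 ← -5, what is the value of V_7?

-12

Under do(V_5=-5), the mechanism V_5 = max(V_4, V_2) - 1 is discarded; V_5 is fixed at -5.
Since V_7 is not a descendant of the intervened variable, it is unaffected.
V_2 = V_1  [with V_1=-3]  = -3
V_4 = 0 if V_1 >= 4 else -3  [with V_1=-3]  = -3
V_7 = 3V_2 + V_4  [with V_2=-3, V_4=-3]  = -12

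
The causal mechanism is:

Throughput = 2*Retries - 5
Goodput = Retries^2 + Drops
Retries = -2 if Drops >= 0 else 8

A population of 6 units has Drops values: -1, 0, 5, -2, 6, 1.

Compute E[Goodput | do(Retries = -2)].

do(Retries=-2) breaks Retries's dependence on Drops. With Retries=-2 fixed, Goodput across the units is 3, 4, 9, 2, 10, 5, mean 5.5.

5.5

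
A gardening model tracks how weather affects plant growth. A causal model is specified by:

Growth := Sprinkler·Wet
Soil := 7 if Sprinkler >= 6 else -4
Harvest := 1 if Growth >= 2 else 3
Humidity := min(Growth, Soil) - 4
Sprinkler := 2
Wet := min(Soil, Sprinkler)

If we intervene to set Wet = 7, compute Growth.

The intervention breaks the incoming arrows to Wet: Wet := min(Soil, Sprinkler) no longer applies, and Wet = 7.
Growth = Sprinkler·Wet  [with Sprinkler=2, Wet=7]  = 14

14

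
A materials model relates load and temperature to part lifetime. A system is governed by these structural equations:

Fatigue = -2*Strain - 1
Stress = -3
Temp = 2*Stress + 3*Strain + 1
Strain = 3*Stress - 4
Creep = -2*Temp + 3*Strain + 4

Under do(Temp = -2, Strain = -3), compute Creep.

The joint intervention fixes Temp = -2, Strain = -3, removing each variable's own equation.
Creep = -2*Temp + 3*Strain + 4  [with Temp=-2, Strain=-3]  = -1

-1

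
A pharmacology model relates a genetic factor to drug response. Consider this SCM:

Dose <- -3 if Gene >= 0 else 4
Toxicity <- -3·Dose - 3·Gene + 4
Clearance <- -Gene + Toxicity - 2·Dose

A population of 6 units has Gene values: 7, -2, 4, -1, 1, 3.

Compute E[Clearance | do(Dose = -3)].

11

Every unit gets Dose=-3 under the intervention. Clearance values become -9, 27, 3, 23, 15, 7; E[Clearance|do(Dose=-3)] = 11.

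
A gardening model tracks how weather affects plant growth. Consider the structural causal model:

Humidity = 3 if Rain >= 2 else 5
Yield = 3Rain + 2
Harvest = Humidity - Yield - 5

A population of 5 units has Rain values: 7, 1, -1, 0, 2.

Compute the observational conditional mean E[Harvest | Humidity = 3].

-17.5

Observing Humidity=3 restricts to units where Humidity's equation naturally yields 3: Rain ∈ {7, 2}. In that subpopulation Harvest = -25, -10, mean -17.5.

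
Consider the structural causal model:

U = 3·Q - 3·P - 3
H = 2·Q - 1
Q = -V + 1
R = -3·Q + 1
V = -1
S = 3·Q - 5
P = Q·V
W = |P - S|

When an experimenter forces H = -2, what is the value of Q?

The intervention breaks the incoming arrows to H: H = 2·Q - 1 no longer applies, and H = -2.
Since Q is not a descendant of the intervened variable, it is unaffected.
Q = -V + 1  [with V=-1]  = 2

2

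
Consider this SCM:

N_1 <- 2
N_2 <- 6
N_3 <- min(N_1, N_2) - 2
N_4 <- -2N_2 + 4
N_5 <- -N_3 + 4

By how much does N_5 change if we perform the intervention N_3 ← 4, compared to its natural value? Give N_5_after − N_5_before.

-4

do(N_3=4) replaces the equation N_3 <- min(N_1, N_2) - 2 with the constant N_3 = 4.
N_5 = -N_3 + 4  [with N_3=4]  = 0
Without intervention: N_3 = min(N_1, N_2) - 2  [with N_1=2, N_2=6]  = 0; N_5 = -N_3 + 4  [with N_3=0]  = 4.
Change = 0 − 4 = -4.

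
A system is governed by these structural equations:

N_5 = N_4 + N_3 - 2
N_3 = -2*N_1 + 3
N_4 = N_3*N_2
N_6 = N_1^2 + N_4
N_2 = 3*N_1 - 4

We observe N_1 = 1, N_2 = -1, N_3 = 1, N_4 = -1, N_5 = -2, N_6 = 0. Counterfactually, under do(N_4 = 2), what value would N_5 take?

1

Intervening sets N_4 = 2 and removes its equation (N_4 = N_3*N_2).
N_3 = -2*N_1 + 3  [with N_1=1]  = 1
N_5 = N_4 + N_3 - 2  [with N_4=2, N_3=1]  = 1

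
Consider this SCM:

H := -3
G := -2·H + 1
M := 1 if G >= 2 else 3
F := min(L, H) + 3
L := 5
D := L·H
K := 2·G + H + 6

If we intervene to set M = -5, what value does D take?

Intervening sets M = -5 and removes its equation (M := 1 if G >= 2 else 3).
Since D is not a descendant of the intervened variable, it is unaffected.
D = L·H  [with L=5, H=-3]  = -15

-15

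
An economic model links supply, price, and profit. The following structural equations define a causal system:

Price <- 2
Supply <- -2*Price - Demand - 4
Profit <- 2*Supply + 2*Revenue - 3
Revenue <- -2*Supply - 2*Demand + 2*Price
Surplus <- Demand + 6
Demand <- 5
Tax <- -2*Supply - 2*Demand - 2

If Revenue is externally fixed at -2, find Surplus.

The intervention breaks the incoming arrows to Revenue: Revenue <- -2*Supply - 2*Demand + 2*Price no longer applies, and Revenue = -2.
No directed path runs from Revenue to Surplus, so Surplus keeps its natural value.
Surplus = Demand + 6  [with Demand=5]  = 11

11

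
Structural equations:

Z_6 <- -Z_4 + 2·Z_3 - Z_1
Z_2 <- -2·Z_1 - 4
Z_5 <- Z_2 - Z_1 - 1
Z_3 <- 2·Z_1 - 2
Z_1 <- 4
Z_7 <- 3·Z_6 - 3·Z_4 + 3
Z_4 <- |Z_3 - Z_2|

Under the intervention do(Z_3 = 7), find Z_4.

The intervention breaks the incoming arrows to Z_3: Z_3 <- 2·Z_1 - 2 no longer applies, and Z_3 = 7.
Z_2 = -2·Z_1 - 4  [with Z_1=4]  = -12
Z_4 = |Z_3 - Z_2|  [with Z_3=7, Z_2=-12]  = 19

19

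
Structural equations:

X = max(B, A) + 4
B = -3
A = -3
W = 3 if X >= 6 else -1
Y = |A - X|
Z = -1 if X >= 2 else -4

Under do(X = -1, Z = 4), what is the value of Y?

The joint intervention fixes X = -1, Z = 4, removing each variable's own equation.
Y = |A - X|  [with A=-3, X=-1]  = 2

2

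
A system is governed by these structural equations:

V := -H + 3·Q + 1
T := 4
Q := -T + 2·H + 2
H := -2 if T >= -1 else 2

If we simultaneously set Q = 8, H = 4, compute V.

The joint intervention fixes Q = 8, H = 4, removing each variable's own equation.
V = -H + 3·Q + 1  [with H=4, Q=8]  = 21

21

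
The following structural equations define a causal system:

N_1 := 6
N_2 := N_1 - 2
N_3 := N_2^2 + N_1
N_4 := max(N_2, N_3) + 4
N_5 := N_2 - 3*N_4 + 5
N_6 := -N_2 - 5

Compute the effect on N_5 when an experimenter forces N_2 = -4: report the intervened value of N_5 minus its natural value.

-8

do(N_2=-4) replaces the equation N_2 := N_1 - 2 with the constant N_2 = -4.
N_3 = N_2^2 + N_1  [with N_2=-4, N_1=6]  = 22
N_4 = max(N_2, N_3) + 4  [with N_2=-4, N_3=22]  = 26
N_5 = N_2 - 3*N_4 + 5  [with N_2=-4, N_4=26]  = -77
Without intervention: N_2 = N_1 - 2  [with N_1=6]  = 4; N_3 = N_2^2 + N_1  [with N_2=4, N_1=6]  = 22; N_4 = max(N_2, N_3) + 4  [with N_2=4, N_3=22]  = 26; N_5 = N_2 - 3*N_4 + 5  [with N_2=4, N_4=26]  = -69.
Change = -77 − (-69) = -8.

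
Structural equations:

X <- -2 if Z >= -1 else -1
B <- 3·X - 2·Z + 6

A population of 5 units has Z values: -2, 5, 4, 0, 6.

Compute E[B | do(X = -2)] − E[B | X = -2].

do(X=-2) breaks X's dependence on Z. With X=-2 fixed, B across the units is 4, -10, -8, 0, -12, mean -5.2.
E[B|X=-2] averages over only the 4 units with X=-2 (Z = 5, 4, 0, 6): B = -10, -8, 0, -12, mean -7.5.
Difference = -5.2 − (-7.5) = 2.3.

2.3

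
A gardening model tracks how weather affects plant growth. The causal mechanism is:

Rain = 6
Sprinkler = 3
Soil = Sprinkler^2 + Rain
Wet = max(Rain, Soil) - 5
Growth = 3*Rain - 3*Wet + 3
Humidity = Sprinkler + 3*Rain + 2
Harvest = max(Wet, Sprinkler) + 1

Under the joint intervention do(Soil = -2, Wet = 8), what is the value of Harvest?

Under do(Soil = -2, Wet = 8), each intervened variable's structural equation is replaced by its fixed value.
Harvest = max(Wet, Sprinkler) + 1  [with Wet=8, Sprinkler=3]  = 9

9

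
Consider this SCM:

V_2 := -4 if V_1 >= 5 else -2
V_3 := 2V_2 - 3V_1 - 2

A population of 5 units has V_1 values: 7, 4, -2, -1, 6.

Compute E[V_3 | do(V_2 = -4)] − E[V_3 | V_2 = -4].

11.1

Under do(V_2=-4), V_2's equation is replaced by V_2=-4 for every unit. Per-unit V_3: -31, -22, -4, -7, -28. Mean = -18.4.
E[V_3|V_2=-4] averages over only the 2 units with V_2=-4 (V_1 = 7, 6): V_3 = -31, -28, mean -29.5.
Difference = -18.4 − (-29.5) = 11.1.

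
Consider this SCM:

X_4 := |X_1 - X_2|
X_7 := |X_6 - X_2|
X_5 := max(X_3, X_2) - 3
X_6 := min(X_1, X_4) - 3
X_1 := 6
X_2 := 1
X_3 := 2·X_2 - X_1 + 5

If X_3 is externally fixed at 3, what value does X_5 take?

0

do(X_3=3) replaces the equation X_3 := 2·X_2 - X_1 + 5 with the constant X_3 = 3.
X_5 = max(X_3, X_2) - 3  [with X_3=3, X_2=1]  = 0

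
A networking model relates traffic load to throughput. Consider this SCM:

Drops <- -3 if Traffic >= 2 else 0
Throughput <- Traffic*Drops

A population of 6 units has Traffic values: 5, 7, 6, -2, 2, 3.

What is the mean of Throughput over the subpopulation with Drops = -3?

E[Throughput|Drops=-3] averages over only the 5 units with Drops=-3 (Traffic = 5, 7, 6, 2, 3): Throughput = -15, -21, -18, -6, -9, mean -13.8.

-13.8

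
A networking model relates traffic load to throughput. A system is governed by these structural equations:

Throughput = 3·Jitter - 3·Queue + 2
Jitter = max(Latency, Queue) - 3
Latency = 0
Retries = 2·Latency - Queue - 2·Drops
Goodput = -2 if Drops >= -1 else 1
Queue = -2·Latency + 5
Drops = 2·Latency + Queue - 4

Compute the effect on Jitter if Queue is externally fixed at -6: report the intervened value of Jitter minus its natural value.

-5

do(Queue=-6) replaces the equation Queue = -2·Latency + 5 with the constant Queue = -6.
Jitter = max(Latency, Queue) - 3  [with Latency=0, Queue=-6]  = -3
Without intervention: Queue = -2·Latency + 5  [with Latency=0]  = 5; Jitter = max(Latency, Queue) - 3  [with Latency=0, Queue=5]  = 2.
Change = -3 − 2 = -5.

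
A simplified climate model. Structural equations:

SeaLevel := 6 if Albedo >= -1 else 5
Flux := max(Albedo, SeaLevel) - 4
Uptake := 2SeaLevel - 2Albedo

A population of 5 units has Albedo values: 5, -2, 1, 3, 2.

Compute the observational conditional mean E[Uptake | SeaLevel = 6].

Observing SeaLevel=6 restricts to units where SeaLevel's equation naturally yields 6: Albedo ∈ {5, 1, 3, 2}. In that subpopulation Uptake = 2, 10, 6, 8, mean 6.5.

6.5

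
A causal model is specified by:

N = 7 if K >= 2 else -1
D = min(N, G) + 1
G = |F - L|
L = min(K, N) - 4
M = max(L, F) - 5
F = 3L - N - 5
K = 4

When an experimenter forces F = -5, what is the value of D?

6

The intervention breaks the incoming arrows to F: F = 3L - N - 5 no longer applies, and F = -5.
N = 7 if K >= 2 else -1  [with K=4]  = 7
L = min(K, N) - 4  [with K=4, N=7]  = 0
G = |F - L|  [with F=-5, L=0]  = 5
D = min(N, G) + 1  [with N=7, G=5]  = 6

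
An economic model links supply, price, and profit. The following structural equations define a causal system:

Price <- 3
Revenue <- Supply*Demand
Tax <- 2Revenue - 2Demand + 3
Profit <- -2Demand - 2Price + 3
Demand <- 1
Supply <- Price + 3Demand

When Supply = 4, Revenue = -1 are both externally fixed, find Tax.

-1

Setting Supply = 4, Revenue = -1 by intervention discards those variables' equations.
Tax = 2Revenue - 2Demand + 3  [with Revenue=-1, Demand=1]  = -1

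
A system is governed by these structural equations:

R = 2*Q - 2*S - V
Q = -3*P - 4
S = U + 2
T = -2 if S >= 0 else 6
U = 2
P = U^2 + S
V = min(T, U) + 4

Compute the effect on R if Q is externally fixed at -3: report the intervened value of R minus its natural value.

50

Intervening sets Q = -3 and removes its equation (Q = -3*P - 4).
S = U + 2  [with U=2]  = 4
T = -2 if S >= 0 else 6  [with S=4]  = -2
V = min(T, U) + 4  [with T=-2, U=2]  = 2
R = 2*Q - 2*S - V  [with Q=-3, S=4, V=2]  = -16
Without intervention: S = U + 2  [with U=2]  = 4; P = U^2 + S  [with U=2, S=4]  = 8; T = -2 if S >= 0 else 6  [with S=4]  = -2; V = min(T, U) + 4  [with T=-2, U=2]  = 2; Q = -3*P - 4  [with P=8]  = -28; R = 2*Q - 2*S - V  [with Q=-28, S=4, V=2]  = -66.
Change = -16 − (-66) = 50.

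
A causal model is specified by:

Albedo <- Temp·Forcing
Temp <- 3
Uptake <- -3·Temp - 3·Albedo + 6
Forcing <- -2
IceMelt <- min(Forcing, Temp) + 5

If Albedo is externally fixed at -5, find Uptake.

12

Intervening sets Albedo = -5 and removes its equation (Albedo <- Temp·Forcing).
Uptake = -3·Temp - 3·Albedo + 6  [with Temp=3, Albedo=-5]  = 12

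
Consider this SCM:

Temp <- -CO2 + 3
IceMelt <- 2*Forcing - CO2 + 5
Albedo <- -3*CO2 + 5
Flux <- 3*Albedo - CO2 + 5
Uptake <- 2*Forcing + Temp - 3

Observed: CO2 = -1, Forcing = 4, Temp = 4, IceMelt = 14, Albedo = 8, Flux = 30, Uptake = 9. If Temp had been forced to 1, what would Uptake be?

The intervention breaks the incoming arrows to Temp: Temp <- -CO2 + 3 no longer applies, and Temp = 1.
Uptake = 2*Forcing + Temp - 3  [with Forcing=4, Temp=1]  = 6

6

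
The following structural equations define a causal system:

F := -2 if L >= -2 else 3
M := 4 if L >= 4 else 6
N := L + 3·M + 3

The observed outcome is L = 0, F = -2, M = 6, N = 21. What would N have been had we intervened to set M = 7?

24

The intervention breaks the incoming arrows to M: M := 4 if L >= 4 else 6 no longer applies, and M = 7.
N = L + 3·M + 3  [with L=0, M=7]  = 24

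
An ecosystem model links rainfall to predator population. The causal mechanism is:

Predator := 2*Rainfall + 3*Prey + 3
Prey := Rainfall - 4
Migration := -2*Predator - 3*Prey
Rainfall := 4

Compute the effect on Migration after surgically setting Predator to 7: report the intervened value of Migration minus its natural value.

8

The intervention breaks the incoming arrows to Predator: Predator := 2*Rainfall + 3*Prey + 3 no longer applies, and Predator = 7.
Prey = Rainfall - 4  [with Rainfall=4]  = 0
Migration = -2*Predator - 3*Prey  [with Predator=7, Prey=0]  = -14
Without intervention: Prey = Rainfall - 4  [with Rainfall=4]  = 0; Predator = 2*Rainfall + 3*Prey + 3  [with Rainfall=4, Prey=0]  = 11; Migration = -2*Predator - 3*Prey  [with Predator=11, Prey=0]  = -22.
Change = -14 − (-22) = 8.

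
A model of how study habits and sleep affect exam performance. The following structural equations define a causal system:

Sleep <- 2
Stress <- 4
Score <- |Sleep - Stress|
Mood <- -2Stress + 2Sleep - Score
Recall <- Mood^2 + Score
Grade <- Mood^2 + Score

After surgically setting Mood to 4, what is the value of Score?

2

Under do(Mood=4), the mechanism Mood <- -2Stress + 2Sleep - Score is discarded; Mood is fixed at 4.
Since Score is not a descendant of the intervened variable, it is unaffected.
Score = |Sleep - Stress|  [with Sleep=2, Stress=4]  = 2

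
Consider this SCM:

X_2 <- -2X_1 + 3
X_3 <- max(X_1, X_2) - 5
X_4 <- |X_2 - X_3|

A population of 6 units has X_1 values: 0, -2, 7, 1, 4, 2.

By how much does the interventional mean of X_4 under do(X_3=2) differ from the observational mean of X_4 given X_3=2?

-4

do(X_3=2) breaks X_3's dependence on X_1. With X_3=2 fixed, X_4 across the units is 1, 5, 13, 1, 7, 3, mean 5.
E[X_4|X_3=2] averages over only the 2 units with X_3=2 (X_1 = -2, 7): X_4 = 5, 13, mean 9.
Difference = 5 − 9 = -4.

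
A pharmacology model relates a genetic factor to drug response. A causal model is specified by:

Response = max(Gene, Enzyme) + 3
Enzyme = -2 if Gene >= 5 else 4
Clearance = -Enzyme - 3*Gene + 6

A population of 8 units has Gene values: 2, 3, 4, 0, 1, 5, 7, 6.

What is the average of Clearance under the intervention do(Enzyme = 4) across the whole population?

-8.5

Every unit gets Enzyme=4 under the intervention. Clearance values become -4, -7, -10, 2, -1, -13, -19, -16; E[Clearance|do(Enzyme=4)] = -8.5.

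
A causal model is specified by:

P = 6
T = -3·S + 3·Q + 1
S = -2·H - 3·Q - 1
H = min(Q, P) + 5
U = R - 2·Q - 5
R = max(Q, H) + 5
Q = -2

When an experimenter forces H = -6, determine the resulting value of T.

-56

The intervention breaks the incoming arrows to H: H = min(Q, P) + 5 no longer applies, and H = -6.
S = -2·H - 3·Q - 1  [with H=-6, Q=-2]  = 17
T = -3·S + 3·Q + 1  [with S=17, Q=-2]  = -56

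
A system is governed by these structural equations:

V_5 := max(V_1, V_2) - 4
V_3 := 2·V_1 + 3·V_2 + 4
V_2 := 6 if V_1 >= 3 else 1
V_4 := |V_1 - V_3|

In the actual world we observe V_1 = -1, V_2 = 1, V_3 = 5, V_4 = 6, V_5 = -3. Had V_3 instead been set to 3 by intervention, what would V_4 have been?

4

The intervention breaks the incoming arrows to V_3: V_3 := 2·V_1 + 3·V_2 + 4 no longer applies, and V_3 = 3.
V_4 = |V_1 - V_3|  [with V_1=-1, V_3=3]  = 4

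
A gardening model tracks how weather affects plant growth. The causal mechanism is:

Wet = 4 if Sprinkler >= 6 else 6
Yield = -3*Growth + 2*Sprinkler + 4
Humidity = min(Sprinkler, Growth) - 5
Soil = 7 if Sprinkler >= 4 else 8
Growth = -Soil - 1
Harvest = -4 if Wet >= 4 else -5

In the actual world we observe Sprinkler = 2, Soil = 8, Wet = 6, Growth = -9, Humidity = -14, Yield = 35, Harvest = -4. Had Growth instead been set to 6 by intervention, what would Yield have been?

-10

Under do(Growth=6), the mechanism Growth = -Soil - 1 is discarded; Growth is fixed at 6.
Yield = -3*Growth + 2*Sprinkler + 4  [with Growth=6, Sprinkler=2]  = -10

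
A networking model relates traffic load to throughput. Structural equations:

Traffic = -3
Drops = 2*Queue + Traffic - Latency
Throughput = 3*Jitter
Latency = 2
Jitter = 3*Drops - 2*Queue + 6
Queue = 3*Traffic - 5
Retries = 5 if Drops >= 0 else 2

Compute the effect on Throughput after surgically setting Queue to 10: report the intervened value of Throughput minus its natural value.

The intervention breaks the incoming arrows to Queue: Queue = 3*Traffic - 5 no longer applies, and Queue = 10.
Drops = 2*Queue + Traffic - Latency  [with Queue=10, Traffic=-3, Latency=2]  = 15
Jitter = 3*Drops - 2*Queue + 6  [with Drops=15, Queue=10]  = 31
Throughput = 3*Jitter  [with Jitter=31]  = 93
Without intervention: Queue = 3*Traffic - 5  [with Traffic=-3]  = -14; Drops = 2*Queue + Traffic - Latency  [with Queue=-14, Traffic=-3, Latency=2]  = -33; Jitter = 3*Drops - 2*Queue + 6  [with Drops=-33, Queue=-14]  = -65; Throughput = 3*Jitter  [with Jitter=-65]  = -195.
Change = 93 − (-195) = 288.

288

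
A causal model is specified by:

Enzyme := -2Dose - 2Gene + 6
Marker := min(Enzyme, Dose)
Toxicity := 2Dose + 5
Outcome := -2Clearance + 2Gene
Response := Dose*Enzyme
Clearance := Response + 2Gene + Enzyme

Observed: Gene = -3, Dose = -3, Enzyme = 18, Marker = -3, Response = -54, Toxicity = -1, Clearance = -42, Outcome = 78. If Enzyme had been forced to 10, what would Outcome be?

The intervention breaks the incoming arrows to Enzyme: Enzyme := -2Dose - 2Gene + 6 no longer applies, and Enzyme = 10.
Response = Dose*Enzyme  [with Dose=-3, Enzyme=10]  = -30
Clearance = Response + 2Gene + Enzyme  [with Response=-30, Gene=-3, Enzyme=10]  = -26
Outcome = -2Clearance + 2Gene  [with Clearance=-26, Gene=-3]  = 46

46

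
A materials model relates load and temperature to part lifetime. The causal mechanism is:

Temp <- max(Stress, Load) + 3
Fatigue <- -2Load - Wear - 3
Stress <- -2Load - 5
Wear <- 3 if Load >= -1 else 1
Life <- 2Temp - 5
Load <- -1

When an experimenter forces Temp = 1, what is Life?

-3

The intervention breaks the incoming arrows to Temp: Temp <- max(Stress, Load) + 3 no longer applies, and Temp = 1.
Life = 2Temp - 5  [with Temp=1]  = -3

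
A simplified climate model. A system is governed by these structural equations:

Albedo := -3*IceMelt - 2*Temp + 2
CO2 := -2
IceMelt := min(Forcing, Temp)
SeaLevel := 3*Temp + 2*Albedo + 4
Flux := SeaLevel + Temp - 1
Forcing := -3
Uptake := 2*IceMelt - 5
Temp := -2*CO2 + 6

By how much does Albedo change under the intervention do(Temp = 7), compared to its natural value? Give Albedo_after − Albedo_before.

do(Temp=7) replaces the equation Temp := -2*CO2 + 6 with the constant Temp = 7.
IceMelt = min(Forcing, Temp)  [with Forcing=-3, Temp=7]  = -3
Albedo = -3*IceMelt - 2*Temp + 2  [with IceMelt=-3, Temp=7]  = -3
Without intervention: Temp = -2*CO2 + 6  [with CO2=-2]  = 10; IceMelt = min(Forcing, Temp)  [with Forcing=-3, Temp=10]  = -3; Albedo = -3*IceMelt - 2*Temp + 2  [with IceMelt=-3, Temp=10]  = -9.
Change = -3 − (-9) = 6.

6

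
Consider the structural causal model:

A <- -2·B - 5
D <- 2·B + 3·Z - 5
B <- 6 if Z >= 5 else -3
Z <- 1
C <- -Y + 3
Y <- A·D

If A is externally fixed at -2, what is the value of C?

Under do(A=-2), the mechanism A <- -2·B - 5 is discarded; A is fixed at -2.
B = 6 if Z >= 5 else -3  [with Z=1]  = -3
D = 2·B + 3·Z - 5  [with B=-3, Z=1]  = -8
Y = A·D  [with A=-2, D=-8]  = 16
C = -Y + 3  [with Y=16]  = -13

-13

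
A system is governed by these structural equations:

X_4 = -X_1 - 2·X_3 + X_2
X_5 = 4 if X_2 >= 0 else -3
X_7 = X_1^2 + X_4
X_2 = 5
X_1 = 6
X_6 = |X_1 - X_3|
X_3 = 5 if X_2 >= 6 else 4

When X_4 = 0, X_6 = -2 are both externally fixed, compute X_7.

36

Setting X_4 = 0, X_6 = -2 by intervention discards those variables' equations.
X_7 = X_1^2 + X_4  [with X_1=6, X_4=0]  = 36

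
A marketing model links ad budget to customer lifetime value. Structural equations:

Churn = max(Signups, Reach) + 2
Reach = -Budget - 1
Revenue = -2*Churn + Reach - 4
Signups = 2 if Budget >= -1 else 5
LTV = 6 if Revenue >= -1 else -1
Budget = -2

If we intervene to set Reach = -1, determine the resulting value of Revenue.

-19

do(Reach=-1) replaces the equation Reach = -Budget - 1 with the constant Reach = -1.
Signups = 2 if Budget >= -1 else 5  [with Budget=-2]  = 5
Churn = max(Signups, Reach) + 2  [with Signups=5, Reach=-1]  = 7
Revenue = -2*Churn + Reach - 4  [with Churn=7, Reach=-1]  = -19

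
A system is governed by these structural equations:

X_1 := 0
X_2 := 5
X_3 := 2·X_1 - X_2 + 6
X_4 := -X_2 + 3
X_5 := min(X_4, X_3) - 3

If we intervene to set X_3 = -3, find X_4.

The intervention breaks the incoming arrows to X_3: X_3 := 2·X_1 - X_2 + 6 no longer applies, and X_3 = -3.
X_4 is not downstream of the intervention, so its value is determined by the original equations.
X_4 = -X_2 + 3  [with X_2=5]  = -2

-2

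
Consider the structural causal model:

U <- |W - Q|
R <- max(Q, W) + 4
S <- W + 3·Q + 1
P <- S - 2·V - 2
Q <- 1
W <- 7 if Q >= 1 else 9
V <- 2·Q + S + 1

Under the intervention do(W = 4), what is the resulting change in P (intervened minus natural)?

3

Under do(W=4), the mechanism W <- 7 if Q >= 1 else 9 is discarded; W is fixed at 4.
S = W + 3·Q + 1  [with W=4, Q=1]  = 8
V = 2·Q + S + 1  [with Q=1, S=8]  = 11
P = S - 2·V - 2  [with S=8, V=11]  = -16
Without intervention: W = 7 if Q >= 1 else 9  [with Q=1]  = 7; S = W + 3·Q + 1  [with W=7, Q=1]  = 11; V = 2·Q + S + 1  [with Q=1, S=11]  = 14; P = S - 2·V - 2  [with S=11, V=14]  = -19.
Change = -16 − (-19) = 3.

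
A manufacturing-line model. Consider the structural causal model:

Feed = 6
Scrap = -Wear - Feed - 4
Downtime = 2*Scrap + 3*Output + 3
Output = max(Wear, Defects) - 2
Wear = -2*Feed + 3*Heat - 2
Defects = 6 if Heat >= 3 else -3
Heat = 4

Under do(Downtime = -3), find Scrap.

-8

The intervention breaks the incoming arrows to Downtime: Downtime = 2*Scrap + 3*Output + 3 no longer applies, and Downtime = -3.
Scrap is not downstream of the intervention, so its value is determined by the original equations.
Wear = -2*Feed + 3*Heat - 2  [with Feed=6, Heat=4]  = -2
Scrap = -Wear - Feed - 4  [with Wear=-2, Feed=6]  = -8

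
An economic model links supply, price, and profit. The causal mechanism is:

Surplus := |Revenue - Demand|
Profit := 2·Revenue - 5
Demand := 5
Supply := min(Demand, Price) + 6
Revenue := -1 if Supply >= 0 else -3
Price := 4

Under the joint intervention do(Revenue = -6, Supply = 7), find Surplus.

The joint intervention fixes Revenue = -6, Supply = 7, removing each variable's own equation.
Surplus = |Revenue - Demand|  [with Revenue=-6, Demand=5]  = 11

11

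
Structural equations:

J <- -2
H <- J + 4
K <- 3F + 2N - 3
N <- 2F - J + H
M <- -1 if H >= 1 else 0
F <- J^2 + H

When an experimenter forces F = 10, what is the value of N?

24

The intervention breaks the incoming arrows to F: F <- J^2 + H no longer applies, and F = 10.
H = J + 4  [with J=-2]  = 2
N = 2F - J + H  [with F=10, J=-2, H=2]  = 24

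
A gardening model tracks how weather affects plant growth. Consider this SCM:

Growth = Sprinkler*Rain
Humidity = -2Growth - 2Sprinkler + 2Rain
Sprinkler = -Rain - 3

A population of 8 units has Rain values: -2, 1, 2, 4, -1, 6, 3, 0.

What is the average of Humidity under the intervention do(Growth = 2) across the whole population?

do(Growth=2) breaks Growth's dependence on Rain. With Growth=2 fixed, Humidity across the units is -6, 6, 10, 18, -2, 26, 14, 2, mean 8.5.

8.5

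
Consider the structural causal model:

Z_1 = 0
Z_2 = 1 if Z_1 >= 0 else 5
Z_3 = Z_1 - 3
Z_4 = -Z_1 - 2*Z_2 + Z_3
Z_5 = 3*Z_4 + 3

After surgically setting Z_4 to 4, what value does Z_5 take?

15

Intervening sets Z_4 = 4 and removes its equation (Z_4 = -Z_1 - 2*Z_2 + Z_3).
Z_5 = 3*Z_4 + 3  [with Z_4=4]  = 15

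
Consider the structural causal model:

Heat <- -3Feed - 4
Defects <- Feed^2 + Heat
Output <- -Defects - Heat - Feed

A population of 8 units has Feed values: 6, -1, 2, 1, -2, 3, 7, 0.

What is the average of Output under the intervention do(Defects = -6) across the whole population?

14

do(Defects=-6) breaks Defects's dependence on Feed. With Defects=-6 fixed, Output across the units is 22, 8, 14, 12, 6, 16, 24, 10, mean 14.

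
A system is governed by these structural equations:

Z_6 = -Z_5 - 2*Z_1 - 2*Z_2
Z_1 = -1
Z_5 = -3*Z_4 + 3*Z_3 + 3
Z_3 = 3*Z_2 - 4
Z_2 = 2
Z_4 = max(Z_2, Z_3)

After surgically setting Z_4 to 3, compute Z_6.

-2

Under do(Z_4=3), the mechanism Z_4 = max(Z_2, Z_3) is discarded; Z_4 is fixed at 3.
Z_3 = 3*Z_2 - 4  [with Z_2=2]  = 2
Z_5 = -3*Z_4 + 3*Z_3 + 3  [with Z_4=3, Z_3=2]  = 0
Z_6 = -Z_5 - 2*Z_1 - 2*Z_2  [with Z_5=0, Z_1=-1, Z_2=2]  = -2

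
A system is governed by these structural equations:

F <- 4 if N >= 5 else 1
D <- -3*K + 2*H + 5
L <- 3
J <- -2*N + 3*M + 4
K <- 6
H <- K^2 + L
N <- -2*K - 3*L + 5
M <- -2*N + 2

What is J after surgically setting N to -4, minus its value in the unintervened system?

-96

do(N=-4) replaces the equation N <- -2*K - 3*L + 5 with the constant N = -4.
M = -2*N + 2  [with N=-4]  = 10
J = -2*N + 3*M + 4  [with N=-4, M=10]  = 42
Without intervention: N = -2*K - 3*L + 5  [with K=6, L=3]  = -16; M = -2*N + 2  [with N=-16]  = 34; J = -2*N + 3*M + 4  [with N=-16, M=34]  = 138.
Change = 42 − 138 = -96.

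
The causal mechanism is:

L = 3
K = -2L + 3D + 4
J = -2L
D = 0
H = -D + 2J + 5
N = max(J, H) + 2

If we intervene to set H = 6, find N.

8

The intervention breaks the incoming arrows to H: H = -D + 2J + 5 no longer applies, and H = 6.
J = -2L  [with L=3]  = -6
N = max(J, H) + 2  [with J=-6, H=6]  = 8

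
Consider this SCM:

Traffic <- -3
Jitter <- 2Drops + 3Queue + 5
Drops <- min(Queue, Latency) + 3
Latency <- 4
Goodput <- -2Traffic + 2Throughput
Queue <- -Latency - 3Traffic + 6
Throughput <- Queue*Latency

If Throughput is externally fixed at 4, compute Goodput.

Intervening sets Throughput = 4 and removes its equation (Throughput <- Queue*Latency).
Goodput = -2Traffic + 2Throughput  [with Traffic=-3, Throughput=4]  = 14

14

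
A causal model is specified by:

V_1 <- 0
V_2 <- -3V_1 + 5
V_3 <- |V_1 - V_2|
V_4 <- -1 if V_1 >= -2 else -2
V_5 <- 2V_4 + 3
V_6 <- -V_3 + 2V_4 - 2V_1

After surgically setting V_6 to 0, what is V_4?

-1

do(V_6=0) replaces the equation V_6 <- -V_3 + 2V_4 - 2V_1 with the constant V_6 = 0.
No directed path runs from V_6 to V_4, so V_4 keeps its natural value.
V_4 = -1 if V_1 >= -2 else -2  [with V_1=0]  = -1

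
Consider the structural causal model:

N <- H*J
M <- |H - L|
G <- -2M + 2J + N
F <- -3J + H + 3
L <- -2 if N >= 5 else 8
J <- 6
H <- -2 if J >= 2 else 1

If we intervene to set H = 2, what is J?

6

Under do(H=2), the mechanism H <- -2 if J >= 2 else 1 is discarded; H is fixed at 2.
J is not downstream of the intervention, so its value is determined by the original equations.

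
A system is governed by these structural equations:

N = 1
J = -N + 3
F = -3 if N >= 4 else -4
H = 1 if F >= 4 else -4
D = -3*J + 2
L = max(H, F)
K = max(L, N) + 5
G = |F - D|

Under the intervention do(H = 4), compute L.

4

Under do(H=4), the mechanism H = 1 if F >= 4 else -4 is discarded; H is fixed at 4.
F = -3 if N >= 4 else -4  [with N=1]  = -4
L = max(H, F)  [with H=4, F=-4]  = 4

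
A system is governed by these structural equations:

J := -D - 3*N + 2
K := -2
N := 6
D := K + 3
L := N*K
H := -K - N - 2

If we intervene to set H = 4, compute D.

1

Intervening sets H = 4 and removes its equation (H := -K - N - 2).
No directed path runs from H to D, so D keeps its natural value.
D = K + 3  [with K=-2]  = 1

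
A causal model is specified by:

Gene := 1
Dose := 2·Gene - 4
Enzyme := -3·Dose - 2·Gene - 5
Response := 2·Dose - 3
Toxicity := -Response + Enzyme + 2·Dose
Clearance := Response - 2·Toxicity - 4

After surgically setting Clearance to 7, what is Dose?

-2

do(Clearance=7) replaces the equation Clearance := Response - 2·Toxicity - 4 with the constant Clearance = 7.
Dose is not downstream of the intervention, so its value is determined by the original equations.
Dose = 2·Gene - 4  [with Gene=1]  = -2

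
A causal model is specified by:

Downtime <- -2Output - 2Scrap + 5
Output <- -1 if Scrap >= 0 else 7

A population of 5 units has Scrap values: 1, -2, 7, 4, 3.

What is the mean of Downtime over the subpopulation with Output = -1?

-0.5

Conditioning on Output=-1 selects the 4 unit(s) with Scrap ∈ {1, 7, 4, 3}. Their Downtime values: 5, -7, -1, 1. Mean = -0.5.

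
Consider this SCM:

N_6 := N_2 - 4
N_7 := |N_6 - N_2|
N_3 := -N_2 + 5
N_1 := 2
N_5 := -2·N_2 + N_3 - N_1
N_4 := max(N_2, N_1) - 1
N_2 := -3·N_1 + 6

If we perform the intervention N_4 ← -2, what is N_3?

Under do(N_4=-2), the mechanism N_4 := max(N_2, N_1) - 1 is discarded; N_4 is fixed at -2.
Since N_3 is not a descendant of the intervened variable, it is unaffected.
N_2 = -3·N_1 + 6  [with N_1=2]  = 0
N_3 = -N_2 + 5  [with N_2=0]  = 5

5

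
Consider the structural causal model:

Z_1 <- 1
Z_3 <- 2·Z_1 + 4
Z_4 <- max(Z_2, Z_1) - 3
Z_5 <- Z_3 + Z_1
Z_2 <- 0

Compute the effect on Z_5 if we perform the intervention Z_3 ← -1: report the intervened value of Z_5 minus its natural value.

do(Z_3=-1) replaces the equation Z_3 <- 2·Z_1 + 4 with the constant Z_3 = -1.
Z_5 = Z_3 + Z_1  [with Z_3=-1, Z_1=1]  = 0
Without intervention: Z_3 = 2·Z_1 + 4  [with Z_1=1]  = 6; Z_5 = Z_3 + Z_1  [with Z_3=6, Z_1=1]  = 7.
Change = 0 − 7 = -7.

-7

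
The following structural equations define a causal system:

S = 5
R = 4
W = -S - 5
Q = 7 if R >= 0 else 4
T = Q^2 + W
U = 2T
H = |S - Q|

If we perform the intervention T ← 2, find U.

The intervention breaks the incoming arrows to T: T = Q^2 + W no longer applies, and T = 2.
U = 2T  [with T=2]  = 4

4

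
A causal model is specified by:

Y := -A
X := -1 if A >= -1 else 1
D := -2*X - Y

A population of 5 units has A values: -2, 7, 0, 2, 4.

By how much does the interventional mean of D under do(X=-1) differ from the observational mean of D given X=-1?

Every unit gets X=-1 under the intervention. D values become 0, 9, 2, 4, 6; E[D|do(X=-1)] = 4.2.
Conditioning on X=-1 selects the 4 unit(s) with A ∈ {7, 0, 2, 4}. Their D values: 9, 2, 4, 6. Mean = 5.25.
Difference = 4.2 − 5.25 = -1.05.

-1.05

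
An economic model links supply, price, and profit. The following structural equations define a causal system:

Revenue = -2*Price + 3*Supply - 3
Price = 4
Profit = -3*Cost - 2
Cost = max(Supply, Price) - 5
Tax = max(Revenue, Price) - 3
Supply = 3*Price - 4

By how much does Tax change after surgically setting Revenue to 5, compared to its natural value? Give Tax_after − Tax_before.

Intervening sets Revenue = 5 and removes its equation (Revenue = -2*Price + 3*Supply - 3).
Tax = max(Revenue, Price) - 3  [with Revenue=5, Price=4]  = 2
Without intervention: Supply = 3*Price - 4  [with Price=4]  = 8; Revenue = -2*Price + 3*Supply - 3  [with Price=4, Supply=8]  = 13; Tax = max(Revenue, Price) - 3  [with Revenue=13, Price=4]  = 10.
Change = 2 − 10 = -8.

-8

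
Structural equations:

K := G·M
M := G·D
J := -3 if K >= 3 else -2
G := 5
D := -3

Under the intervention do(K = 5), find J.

-3

Intervening sets K = 5 and removes its equation (K := G·M).
J = -3 if K >= 3 else -2  [with K=5]  = -3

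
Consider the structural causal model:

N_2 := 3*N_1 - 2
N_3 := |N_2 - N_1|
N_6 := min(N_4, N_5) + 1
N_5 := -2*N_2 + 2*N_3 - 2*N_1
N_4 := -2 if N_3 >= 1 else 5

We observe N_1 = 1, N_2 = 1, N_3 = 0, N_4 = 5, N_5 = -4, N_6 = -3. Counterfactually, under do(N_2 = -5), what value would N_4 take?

-2

Under do(N_2=-5), the mechanism N_2 := 3*N_1 - 2 is discarded; N_2 is fixed at -5.
N_3 = |N_2 - N_1|  [with N_2=-5, N_1=1]  = 6
N_4 = -2 if N_3 >= 1 else 5  [with N_3=6]  = -2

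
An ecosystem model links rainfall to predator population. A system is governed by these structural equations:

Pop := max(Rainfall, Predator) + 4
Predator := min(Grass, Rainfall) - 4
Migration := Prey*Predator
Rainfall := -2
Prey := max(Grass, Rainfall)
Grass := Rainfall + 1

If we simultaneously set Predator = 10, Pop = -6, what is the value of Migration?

-10

Setting Predator = 10, Pop = -6 by intervention discards those variables' equations.
Grass = Rainfall + 1  [with Rainfall=-2]  = -1
Prey = max(Grass, Rainfall)  [with Grass=-1, Rainfall=-2]  = -1
Migration = Prey*Predator  [with Prey=-1, Predator=10]  = -10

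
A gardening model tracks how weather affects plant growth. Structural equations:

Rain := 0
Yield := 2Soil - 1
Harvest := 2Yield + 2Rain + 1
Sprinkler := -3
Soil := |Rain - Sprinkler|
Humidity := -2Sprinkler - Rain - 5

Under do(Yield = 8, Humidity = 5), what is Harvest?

Setting Yield = 8, Humidity = 5 by intervention discards those variables' equations.
Harvest = 2Yield + 2Rain + 1  [with Yield=8, Rain=0]  = 17

17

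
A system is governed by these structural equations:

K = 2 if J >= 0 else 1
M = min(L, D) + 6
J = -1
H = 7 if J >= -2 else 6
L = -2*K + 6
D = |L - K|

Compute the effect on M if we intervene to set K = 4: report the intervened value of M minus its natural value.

-5

do(K=4) replaces the equation K = 2 if J >= 0 else 1 with the constant K = 4.
L = -2*K + 6  [with K=4]  = -2
D = |L - K|  [with L=-2, K=4]  = 6
M = min(L, D) + 6  [with L=-2, D=6]  = 4
Without intervention: K = 2 if J >= 0 else 1  [with J=-1]  = 1; L = -2*K + 6  [with K=1]  = 4; D = |L - K|  [with L=4, K=1]  = 3; M = min(L, D) + 6  [with L=4, D=3]  = 9.
Change = 4 − 9 = -5.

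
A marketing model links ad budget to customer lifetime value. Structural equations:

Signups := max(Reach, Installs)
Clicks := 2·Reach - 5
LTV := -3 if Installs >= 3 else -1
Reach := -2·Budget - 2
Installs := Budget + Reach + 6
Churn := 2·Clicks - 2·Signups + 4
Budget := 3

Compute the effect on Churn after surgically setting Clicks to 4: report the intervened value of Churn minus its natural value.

50

The intervention breaks the incoming arrows to Clicks: Clicks := 2·Reach - 5 no longer applies, and Clicks = 4.
Reach = -2·Budget - 2  [with Budget=3]  = -8
Installs = Budget + Reach + 6  [with Budget=3, Reach=-8]  = 1
Signups = max(Reach, Installs)  [with Reach=-8, Installs=1]  = 1
Churn = 2·Clicks - 2·Signups + 4  [with Clicks=4, Signups=1]  = 10
Without intervention: Reach = -2·Budget - 2  [with Budget=3]  = -8; Clicks = 2·Reach - 5  [with Reach=-8]  = -21; Installs = Budget + Reach + 6  [with Budget=3, Reach=-8]  = 1; Signups = max(Reach, Installs)  [with Reach=-8, Installs=1]  = 1; Churn = 2·Clicks - 2·Signups + 4  [with Clicks=-21, Signups=1]  = -40.
Change = 10 − (-40) = 50.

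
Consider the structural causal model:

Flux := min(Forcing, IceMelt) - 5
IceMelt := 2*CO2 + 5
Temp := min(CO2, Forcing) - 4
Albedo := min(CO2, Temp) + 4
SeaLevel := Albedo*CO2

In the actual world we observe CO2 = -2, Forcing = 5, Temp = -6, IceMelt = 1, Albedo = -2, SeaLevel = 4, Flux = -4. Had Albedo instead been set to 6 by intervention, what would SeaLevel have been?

The intervention breaks the incoming arrows to Albedo: Albedo := min(CO2, Temp) + 4 no longer applies, and Albedo = 6.
SeaLevel = Albedo*CO2  [with Albedo=6, CO2=-2]  = -12

-12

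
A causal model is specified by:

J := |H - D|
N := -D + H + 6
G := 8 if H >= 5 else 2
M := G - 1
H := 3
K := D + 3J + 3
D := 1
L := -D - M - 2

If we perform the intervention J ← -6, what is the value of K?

The intervention breaks the incoming arrows to J: J := |H - D| no longer applies, and J = -6.
K = D + 3J + 3  [with D=1, J=-6]  = -14

-14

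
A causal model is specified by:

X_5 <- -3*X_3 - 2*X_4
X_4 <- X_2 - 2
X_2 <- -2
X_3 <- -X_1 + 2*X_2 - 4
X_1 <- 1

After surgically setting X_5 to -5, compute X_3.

do(X_5=-5) replaces the equation X_5 <- -3*X_3 - 2*X_4 with the constant X_5 = -5.
X_3 is not downstream of the intervention, so its value is determined by the original equations.
X_3 = -X_1 + 2*X_2 - 4  [with X_1=1, X_2=-2]  = -9

-9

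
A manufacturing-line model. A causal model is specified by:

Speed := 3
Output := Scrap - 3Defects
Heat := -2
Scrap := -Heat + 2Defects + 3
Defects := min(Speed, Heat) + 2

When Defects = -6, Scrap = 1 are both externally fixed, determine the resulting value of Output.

19

Setting Defects = -6, Scrap = 1 by intervention discards those variables' equations.
Output = Scrap - 3Defects  [with Scrap=1, Defects=-6]  = 19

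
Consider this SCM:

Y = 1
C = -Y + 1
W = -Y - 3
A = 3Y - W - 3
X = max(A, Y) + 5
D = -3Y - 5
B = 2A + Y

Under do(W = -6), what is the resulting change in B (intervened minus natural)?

4

The intervention breaks the incoming arrows to W: W = -Y - 3 no longer applies, and W = -6.
A = 3Y - W - 3  [with Y=1, W=-6]  = 6
B = 2A + Y  [with A=6, Y=1]  = 13
Without intervention: W = -Y - 3  [with Y=1]  = -4; A = 3Y - W - 3  [with Y=1, W=-4]  = 4; B = 2A + Y  [with A=4, Y=1]  = 9.
Change = 13 − 9 = 4.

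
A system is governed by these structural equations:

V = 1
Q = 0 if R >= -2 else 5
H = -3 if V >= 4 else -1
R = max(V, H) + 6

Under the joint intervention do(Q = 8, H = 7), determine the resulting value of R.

13

Setting Q = 8, H = 7 by intervention discards those variables' equations.
R = max(V, H) + 6  [with V=1, H=7]  = 13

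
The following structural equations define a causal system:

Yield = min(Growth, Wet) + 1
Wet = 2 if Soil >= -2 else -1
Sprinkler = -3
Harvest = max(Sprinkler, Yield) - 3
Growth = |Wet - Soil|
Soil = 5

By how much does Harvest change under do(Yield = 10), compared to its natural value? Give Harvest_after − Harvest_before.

7

The intervention breaks the incoming arrows to Yield: Yield = min(Growth, Wet) + 1 no longer applies, and Yield = 10.
Harvest = max(Sprinkler, Yield) - 3  [with Sprinkler=-3, Yield=10]  = 7
Without intervention: Wet = 2 if Soil >= -2 else -1  [with Soil=5]  = 2; Growth = |Wet - Soil|  [with Wet=2, Soil=5]  = 3; Yield = min(Growth, Wet) + 1  [with Growth=3, Wet=2]  = 3; Harvest = max(Sprinkler, Yield) - 3  [with Sprinkler=-3, Yield=3]  = 0.
Change = 7 − 0 = 7.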